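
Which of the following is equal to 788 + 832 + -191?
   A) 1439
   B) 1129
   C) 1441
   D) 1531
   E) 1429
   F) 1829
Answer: E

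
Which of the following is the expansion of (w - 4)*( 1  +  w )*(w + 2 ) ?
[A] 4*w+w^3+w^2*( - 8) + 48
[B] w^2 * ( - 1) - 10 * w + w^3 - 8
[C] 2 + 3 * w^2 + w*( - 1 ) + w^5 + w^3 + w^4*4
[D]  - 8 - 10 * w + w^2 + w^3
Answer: B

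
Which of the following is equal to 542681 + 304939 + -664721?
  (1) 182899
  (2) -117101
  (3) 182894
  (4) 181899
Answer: 1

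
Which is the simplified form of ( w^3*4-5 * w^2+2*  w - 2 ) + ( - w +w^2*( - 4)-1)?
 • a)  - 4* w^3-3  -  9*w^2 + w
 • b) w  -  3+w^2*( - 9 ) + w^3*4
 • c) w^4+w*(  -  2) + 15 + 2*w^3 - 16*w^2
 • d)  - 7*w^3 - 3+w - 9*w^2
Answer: b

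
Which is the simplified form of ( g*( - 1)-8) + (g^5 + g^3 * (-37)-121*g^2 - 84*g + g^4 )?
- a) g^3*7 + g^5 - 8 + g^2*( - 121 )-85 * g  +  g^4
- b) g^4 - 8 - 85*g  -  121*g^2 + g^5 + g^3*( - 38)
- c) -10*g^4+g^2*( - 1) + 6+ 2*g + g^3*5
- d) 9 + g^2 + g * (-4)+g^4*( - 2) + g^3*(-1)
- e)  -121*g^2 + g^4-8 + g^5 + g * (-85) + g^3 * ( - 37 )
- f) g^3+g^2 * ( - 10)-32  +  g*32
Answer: e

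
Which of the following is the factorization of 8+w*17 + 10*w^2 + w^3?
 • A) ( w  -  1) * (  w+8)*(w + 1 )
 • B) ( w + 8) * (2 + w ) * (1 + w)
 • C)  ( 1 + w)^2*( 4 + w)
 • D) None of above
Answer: D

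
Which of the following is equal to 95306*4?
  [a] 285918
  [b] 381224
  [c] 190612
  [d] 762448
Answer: b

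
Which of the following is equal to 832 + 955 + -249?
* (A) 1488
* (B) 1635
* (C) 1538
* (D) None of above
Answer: C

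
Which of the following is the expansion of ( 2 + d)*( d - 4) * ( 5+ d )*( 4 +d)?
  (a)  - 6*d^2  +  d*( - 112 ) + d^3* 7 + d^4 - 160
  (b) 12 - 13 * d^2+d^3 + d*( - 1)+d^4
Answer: a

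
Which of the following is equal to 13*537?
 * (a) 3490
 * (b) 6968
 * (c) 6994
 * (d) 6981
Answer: d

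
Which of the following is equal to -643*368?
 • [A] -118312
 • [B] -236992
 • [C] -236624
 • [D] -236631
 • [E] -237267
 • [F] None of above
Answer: C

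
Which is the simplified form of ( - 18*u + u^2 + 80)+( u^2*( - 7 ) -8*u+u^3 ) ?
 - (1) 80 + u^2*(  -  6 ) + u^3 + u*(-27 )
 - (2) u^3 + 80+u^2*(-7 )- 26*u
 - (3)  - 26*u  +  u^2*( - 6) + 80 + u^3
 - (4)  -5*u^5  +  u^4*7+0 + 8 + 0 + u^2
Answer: 3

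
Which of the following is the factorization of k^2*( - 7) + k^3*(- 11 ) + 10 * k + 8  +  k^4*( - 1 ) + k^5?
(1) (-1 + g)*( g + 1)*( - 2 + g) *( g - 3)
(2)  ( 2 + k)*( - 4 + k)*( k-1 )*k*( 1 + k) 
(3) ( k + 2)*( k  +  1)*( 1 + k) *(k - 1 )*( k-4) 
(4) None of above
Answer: 3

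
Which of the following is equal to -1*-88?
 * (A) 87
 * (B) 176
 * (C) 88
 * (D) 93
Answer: C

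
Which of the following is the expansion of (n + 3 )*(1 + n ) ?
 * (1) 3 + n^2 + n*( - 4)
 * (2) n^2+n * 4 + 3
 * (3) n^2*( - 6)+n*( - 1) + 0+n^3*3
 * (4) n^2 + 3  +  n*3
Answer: 2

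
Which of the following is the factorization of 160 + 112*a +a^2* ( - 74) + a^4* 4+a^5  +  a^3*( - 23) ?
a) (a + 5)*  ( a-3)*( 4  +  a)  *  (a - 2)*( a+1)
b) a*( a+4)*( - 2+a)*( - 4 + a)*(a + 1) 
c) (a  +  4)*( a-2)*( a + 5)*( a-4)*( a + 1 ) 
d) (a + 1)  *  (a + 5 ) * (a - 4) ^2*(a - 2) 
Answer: c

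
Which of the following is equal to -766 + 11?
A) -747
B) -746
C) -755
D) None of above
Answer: C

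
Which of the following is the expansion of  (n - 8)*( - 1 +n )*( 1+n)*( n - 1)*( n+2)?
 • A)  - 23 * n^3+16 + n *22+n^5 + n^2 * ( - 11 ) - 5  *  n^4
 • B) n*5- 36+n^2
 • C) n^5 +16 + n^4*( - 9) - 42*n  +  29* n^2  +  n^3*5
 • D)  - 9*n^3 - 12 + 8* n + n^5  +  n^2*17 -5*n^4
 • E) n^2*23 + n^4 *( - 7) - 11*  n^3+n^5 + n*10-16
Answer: E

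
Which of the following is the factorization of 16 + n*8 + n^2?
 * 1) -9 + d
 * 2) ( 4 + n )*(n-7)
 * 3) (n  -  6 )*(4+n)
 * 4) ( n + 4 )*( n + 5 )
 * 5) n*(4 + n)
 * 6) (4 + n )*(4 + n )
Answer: 6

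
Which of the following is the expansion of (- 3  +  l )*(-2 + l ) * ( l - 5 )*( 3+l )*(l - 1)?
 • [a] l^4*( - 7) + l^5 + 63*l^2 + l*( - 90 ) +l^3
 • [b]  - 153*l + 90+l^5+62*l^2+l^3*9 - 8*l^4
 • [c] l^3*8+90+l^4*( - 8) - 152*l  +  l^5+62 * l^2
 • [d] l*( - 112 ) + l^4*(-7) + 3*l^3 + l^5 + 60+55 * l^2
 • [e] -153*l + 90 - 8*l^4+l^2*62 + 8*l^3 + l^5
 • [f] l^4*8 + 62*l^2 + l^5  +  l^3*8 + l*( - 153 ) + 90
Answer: e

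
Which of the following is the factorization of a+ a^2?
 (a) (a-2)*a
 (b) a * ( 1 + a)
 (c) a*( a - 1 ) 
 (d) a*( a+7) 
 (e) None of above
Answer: b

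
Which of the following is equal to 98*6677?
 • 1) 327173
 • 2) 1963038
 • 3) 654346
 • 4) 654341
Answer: 3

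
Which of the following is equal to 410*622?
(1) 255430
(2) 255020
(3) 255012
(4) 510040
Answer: 2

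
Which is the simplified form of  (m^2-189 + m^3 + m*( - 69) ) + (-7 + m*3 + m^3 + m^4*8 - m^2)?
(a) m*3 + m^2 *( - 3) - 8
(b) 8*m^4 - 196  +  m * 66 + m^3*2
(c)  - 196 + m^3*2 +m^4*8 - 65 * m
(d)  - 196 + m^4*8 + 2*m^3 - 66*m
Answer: d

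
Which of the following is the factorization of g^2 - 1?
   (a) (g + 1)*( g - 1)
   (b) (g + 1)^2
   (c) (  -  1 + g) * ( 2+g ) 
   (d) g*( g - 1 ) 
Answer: a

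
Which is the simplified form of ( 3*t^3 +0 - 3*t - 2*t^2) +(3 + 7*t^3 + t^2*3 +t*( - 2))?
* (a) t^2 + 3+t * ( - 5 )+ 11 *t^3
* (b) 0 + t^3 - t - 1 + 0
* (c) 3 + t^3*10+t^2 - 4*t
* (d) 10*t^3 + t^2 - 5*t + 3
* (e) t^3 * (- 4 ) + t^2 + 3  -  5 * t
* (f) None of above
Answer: d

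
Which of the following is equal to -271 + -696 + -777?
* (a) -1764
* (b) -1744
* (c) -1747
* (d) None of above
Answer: b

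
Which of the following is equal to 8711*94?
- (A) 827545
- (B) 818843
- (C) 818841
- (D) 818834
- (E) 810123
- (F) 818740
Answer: D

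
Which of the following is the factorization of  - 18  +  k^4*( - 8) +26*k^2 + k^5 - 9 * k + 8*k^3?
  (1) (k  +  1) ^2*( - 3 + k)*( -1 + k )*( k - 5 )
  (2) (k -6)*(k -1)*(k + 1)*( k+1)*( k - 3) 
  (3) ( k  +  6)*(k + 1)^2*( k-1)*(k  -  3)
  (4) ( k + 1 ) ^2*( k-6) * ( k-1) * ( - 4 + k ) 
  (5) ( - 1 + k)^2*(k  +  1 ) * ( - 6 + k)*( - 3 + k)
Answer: 2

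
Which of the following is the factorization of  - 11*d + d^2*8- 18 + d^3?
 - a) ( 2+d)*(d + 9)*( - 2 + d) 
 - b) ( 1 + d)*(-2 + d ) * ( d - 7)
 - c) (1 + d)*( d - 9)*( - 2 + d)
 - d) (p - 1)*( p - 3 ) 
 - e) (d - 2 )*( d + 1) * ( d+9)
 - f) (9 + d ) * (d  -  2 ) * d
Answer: e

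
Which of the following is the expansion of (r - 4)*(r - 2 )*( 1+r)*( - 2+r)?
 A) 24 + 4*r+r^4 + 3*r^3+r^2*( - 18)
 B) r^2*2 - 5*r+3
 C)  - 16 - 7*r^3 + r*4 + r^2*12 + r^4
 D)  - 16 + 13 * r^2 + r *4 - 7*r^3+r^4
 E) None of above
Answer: C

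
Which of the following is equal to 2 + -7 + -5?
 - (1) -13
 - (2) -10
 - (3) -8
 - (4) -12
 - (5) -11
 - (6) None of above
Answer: 2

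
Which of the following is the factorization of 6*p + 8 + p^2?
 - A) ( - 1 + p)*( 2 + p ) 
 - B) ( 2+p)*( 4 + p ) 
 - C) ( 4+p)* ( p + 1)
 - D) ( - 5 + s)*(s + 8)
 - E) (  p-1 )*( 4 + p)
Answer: B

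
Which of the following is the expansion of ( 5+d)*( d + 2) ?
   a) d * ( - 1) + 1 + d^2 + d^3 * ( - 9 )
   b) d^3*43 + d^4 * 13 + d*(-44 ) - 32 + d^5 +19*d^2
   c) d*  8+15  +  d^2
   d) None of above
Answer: d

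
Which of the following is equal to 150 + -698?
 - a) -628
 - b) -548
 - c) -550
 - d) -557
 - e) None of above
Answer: b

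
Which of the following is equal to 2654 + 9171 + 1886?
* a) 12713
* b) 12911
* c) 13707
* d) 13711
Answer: d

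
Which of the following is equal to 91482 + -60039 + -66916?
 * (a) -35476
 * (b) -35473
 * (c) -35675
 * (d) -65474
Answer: b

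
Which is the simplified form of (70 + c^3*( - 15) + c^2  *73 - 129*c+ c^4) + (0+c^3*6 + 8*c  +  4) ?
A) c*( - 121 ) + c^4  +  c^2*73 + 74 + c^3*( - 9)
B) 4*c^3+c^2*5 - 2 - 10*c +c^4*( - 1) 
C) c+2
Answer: A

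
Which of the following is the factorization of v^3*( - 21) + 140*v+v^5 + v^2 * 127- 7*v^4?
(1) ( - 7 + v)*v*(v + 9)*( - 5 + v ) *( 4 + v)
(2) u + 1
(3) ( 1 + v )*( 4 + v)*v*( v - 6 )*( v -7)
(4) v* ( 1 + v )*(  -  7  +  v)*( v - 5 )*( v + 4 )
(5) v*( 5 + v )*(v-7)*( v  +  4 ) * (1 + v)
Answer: 4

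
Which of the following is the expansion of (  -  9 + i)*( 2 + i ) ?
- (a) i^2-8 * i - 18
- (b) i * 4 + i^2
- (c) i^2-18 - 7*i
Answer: c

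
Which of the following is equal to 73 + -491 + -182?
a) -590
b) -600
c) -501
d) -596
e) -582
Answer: b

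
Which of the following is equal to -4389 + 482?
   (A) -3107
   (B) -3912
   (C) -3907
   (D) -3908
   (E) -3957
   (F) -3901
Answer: C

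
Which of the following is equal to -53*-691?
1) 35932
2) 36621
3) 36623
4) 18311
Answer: 3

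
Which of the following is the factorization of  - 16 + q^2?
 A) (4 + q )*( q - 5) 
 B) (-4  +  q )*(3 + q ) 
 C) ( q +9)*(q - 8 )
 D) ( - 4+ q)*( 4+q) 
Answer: D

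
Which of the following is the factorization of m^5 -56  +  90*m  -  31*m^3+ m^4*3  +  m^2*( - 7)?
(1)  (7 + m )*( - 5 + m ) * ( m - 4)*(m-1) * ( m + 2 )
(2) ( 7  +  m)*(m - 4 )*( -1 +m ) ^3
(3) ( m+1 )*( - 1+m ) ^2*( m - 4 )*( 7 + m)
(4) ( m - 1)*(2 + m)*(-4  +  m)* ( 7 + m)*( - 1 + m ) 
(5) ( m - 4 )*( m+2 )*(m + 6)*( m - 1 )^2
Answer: 4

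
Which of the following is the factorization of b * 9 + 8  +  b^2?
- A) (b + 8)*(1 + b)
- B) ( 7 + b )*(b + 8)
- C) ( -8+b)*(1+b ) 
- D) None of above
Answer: A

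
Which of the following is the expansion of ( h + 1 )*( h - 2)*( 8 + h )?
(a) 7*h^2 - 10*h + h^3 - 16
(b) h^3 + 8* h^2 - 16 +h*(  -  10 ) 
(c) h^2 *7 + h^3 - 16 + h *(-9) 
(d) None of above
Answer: a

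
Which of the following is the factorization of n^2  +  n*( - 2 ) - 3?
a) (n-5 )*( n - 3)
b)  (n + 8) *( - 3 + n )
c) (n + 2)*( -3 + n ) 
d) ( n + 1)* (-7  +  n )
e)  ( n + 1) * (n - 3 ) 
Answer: e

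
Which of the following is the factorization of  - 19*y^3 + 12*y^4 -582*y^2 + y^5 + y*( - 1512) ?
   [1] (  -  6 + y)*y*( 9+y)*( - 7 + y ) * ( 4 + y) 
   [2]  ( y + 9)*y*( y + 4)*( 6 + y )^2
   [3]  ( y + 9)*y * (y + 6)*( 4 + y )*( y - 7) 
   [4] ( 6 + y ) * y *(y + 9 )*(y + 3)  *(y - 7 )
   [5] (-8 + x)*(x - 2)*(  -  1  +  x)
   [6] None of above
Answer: 3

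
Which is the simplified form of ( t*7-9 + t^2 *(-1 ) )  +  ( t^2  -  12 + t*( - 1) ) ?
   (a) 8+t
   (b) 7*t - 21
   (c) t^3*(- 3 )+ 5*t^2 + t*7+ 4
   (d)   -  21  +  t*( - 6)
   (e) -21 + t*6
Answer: e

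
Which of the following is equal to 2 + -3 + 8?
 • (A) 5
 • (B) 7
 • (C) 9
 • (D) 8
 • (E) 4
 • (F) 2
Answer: B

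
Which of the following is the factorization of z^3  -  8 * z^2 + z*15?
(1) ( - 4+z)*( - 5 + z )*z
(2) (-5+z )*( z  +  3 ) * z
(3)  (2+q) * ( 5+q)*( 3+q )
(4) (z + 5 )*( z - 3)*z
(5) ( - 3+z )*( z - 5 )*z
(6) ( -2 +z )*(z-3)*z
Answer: 5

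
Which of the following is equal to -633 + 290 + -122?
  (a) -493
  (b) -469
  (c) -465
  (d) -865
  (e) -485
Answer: c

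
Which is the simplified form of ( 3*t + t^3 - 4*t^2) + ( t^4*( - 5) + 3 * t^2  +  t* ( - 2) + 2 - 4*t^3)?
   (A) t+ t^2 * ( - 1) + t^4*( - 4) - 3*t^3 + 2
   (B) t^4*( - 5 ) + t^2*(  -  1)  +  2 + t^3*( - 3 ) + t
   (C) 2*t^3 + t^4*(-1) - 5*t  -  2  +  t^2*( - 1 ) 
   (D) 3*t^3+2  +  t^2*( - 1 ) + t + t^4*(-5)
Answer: B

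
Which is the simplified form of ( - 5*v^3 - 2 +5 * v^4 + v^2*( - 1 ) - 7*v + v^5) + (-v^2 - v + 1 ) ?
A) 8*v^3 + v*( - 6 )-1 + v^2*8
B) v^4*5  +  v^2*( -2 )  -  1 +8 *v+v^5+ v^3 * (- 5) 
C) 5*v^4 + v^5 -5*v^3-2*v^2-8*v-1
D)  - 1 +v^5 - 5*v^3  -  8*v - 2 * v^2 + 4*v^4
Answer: C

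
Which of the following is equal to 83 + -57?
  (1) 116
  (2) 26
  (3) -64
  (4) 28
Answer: 2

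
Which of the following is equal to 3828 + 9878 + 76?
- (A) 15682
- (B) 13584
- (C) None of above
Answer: C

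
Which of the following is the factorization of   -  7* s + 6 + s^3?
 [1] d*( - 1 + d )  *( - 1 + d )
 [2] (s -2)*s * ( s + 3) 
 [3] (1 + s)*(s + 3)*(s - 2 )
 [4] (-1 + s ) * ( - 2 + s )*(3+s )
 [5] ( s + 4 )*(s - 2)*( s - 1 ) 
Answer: 4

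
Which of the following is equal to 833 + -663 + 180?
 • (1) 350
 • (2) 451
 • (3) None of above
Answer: 1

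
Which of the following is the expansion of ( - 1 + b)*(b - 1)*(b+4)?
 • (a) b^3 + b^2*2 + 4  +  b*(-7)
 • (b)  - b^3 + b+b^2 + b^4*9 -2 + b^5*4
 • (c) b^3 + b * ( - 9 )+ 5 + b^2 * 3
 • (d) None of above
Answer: a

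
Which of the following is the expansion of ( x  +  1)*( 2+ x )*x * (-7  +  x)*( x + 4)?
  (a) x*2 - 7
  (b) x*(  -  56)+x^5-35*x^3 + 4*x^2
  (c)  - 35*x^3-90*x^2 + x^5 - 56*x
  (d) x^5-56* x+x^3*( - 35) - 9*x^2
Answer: c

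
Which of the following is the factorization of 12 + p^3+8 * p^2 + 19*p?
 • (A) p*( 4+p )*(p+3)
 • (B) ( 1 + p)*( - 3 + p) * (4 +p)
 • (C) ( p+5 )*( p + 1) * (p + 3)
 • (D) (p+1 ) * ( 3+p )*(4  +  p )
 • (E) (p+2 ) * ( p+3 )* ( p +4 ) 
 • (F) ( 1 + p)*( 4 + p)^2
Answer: D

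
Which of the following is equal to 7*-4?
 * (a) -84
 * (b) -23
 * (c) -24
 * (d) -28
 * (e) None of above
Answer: d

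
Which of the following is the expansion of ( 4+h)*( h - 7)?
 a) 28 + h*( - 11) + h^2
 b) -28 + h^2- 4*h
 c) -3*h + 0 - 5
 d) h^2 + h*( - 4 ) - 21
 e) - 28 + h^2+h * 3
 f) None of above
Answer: f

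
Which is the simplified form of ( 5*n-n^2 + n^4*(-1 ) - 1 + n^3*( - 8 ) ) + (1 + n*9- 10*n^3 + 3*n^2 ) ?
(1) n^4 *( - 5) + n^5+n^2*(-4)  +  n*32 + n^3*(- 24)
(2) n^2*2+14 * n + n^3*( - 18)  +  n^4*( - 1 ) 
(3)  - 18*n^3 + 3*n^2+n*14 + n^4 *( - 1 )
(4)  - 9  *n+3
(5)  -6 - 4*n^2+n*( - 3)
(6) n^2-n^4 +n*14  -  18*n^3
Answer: 2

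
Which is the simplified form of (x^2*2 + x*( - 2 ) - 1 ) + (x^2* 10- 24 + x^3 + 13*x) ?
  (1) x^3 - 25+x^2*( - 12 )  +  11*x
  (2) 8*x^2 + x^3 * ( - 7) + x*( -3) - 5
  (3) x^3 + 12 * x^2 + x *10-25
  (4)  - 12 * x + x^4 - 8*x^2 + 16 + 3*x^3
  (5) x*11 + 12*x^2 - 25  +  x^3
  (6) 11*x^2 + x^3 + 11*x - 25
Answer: 5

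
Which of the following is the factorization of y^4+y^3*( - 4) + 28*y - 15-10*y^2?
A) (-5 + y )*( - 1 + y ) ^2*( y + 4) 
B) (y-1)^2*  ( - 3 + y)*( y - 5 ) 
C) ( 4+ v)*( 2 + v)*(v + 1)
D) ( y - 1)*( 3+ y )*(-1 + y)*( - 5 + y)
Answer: D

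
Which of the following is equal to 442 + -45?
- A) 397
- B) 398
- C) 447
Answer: A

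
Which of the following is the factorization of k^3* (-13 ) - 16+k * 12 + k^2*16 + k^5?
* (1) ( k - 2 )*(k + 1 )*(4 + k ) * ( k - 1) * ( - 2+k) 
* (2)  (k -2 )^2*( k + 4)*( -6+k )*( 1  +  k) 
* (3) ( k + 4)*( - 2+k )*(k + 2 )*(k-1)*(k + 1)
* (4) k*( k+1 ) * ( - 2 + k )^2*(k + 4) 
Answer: 1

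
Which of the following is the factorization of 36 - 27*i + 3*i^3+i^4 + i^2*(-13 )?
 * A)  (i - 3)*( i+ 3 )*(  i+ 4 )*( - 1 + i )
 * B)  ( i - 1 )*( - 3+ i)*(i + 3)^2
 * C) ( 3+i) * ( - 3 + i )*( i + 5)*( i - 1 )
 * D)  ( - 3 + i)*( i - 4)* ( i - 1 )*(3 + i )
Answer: A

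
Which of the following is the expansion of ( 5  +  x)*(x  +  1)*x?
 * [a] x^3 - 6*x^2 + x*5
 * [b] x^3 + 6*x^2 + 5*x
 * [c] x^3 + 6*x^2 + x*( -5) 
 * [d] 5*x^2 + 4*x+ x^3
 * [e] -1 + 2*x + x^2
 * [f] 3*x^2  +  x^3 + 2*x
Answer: b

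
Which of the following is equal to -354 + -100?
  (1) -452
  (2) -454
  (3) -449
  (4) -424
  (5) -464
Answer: 2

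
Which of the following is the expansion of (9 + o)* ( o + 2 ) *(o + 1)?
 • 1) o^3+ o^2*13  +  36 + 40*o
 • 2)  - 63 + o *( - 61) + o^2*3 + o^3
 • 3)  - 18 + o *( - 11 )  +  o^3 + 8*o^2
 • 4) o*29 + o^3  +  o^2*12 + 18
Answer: 4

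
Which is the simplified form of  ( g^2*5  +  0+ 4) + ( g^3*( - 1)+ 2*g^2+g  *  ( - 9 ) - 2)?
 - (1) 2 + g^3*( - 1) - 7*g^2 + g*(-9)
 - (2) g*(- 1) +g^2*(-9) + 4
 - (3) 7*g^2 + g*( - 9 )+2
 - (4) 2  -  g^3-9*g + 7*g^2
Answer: 4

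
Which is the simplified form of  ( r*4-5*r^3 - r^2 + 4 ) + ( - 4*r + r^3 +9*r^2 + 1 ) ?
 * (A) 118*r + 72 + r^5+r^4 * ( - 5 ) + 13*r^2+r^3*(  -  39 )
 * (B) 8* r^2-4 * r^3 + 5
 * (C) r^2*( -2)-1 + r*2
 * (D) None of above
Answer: B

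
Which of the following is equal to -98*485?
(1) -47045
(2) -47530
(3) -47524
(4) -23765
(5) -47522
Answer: 2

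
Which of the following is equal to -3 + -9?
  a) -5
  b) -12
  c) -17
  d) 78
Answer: b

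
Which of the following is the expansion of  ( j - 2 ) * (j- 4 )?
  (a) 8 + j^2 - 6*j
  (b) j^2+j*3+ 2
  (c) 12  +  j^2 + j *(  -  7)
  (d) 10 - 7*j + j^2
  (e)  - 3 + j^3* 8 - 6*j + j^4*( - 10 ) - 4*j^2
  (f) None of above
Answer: a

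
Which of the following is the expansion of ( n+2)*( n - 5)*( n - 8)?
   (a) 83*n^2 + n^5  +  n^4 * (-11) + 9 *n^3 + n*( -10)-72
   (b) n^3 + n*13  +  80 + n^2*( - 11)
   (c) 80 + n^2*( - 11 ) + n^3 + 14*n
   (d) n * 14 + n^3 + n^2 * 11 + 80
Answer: c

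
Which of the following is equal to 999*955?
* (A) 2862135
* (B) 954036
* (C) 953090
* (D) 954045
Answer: D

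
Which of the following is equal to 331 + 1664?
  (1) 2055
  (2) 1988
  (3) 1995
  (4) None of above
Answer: 3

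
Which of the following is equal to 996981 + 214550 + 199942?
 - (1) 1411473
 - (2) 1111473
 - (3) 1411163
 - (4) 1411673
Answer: 1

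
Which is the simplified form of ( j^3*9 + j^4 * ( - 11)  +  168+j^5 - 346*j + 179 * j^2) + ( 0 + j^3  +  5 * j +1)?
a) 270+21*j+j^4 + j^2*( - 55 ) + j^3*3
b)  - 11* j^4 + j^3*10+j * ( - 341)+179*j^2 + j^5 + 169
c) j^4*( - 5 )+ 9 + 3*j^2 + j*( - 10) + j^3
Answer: b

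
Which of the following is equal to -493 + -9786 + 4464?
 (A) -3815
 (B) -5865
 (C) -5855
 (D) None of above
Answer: D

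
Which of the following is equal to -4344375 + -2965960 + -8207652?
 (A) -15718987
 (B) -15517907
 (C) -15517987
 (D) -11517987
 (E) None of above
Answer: C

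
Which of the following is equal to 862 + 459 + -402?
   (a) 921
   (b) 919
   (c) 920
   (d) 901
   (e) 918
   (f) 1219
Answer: b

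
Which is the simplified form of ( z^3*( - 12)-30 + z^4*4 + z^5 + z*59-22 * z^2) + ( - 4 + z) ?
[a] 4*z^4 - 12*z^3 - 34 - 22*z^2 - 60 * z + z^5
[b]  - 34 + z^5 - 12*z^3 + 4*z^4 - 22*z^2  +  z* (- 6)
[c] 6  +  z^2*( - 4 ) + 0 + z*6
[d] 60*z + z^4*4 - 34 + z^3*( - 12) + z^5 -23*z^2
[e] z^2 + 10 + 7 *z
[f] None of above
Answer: f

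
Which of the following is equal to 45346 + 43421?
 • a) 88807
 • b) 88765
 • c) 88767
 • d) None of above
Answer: c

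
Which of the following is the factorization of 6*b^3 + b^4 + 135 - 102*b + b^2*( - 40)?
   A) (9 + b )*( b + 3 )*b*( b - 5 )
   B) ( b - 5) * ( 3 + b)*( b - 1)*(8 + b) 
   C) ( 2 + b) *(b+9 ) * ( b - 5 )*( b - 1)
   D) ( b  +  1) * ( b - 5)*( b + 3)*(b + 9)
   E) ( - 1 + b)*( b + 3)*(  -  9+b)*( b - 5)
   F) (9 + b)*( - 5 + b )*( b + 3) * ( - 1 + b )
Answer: F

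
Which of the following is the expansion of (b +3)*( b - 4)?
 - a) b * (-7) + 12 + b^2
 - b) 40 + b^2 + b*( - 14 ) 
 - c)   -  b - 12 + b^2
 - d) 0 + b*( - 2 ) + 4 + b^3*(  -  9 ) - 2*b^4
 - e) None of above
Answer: c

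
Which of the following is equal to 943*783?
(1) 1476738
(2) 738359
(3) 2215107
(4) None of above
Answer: 4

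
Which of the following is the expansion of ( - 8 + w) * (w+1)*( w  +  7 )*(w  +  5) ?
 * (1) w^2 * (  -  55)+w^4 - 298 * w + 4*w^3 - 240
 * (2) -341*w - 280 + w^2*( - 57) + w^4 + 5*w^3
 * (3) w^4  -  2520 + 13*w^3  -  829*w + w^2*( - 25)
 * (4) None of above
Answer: 2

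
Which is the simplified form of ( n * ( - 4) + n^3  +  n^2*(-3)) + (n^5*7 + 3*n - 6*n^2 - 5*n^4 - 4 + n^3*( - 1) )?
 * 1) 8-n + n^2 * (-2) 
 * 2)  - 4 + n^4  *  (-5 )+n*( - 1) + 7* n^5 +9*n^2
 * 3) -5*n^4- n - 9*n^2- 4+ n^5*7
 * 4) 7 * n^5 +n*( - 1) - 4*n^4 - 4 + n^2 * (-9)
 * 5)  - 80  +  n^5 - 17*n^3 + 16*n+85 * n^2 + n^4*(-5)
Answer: 3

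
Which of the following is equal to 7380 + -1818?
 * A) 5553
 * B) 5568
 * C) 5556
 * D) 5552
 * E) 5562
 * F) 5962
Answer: E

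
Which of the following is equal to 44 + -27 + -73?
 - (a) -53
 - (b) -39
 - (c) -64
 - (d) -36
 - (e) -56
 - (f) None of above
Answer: e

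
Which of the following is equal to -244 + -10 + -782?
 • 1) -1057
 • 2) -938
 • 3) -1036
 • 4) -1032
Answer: 3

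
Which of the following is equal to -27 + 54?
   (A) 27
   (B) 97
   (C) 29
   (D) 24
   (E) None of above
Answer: A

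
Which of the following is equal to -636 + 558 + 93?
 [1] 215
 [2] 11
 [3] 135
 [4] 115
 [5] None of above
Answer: 5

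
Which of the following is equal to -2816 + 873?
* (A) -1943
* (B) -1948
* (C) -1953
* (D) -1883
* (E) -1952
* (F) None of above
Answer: A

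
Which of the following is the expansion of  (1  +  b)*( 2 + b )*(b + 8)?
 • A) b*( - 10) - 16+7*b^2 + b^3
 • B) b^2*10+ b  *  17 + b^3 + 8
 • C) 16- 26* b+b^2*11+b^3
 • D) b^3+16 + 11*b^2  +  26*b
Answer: D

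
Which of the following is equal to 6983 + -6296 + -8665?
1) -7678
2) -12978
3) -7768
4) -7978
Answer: 4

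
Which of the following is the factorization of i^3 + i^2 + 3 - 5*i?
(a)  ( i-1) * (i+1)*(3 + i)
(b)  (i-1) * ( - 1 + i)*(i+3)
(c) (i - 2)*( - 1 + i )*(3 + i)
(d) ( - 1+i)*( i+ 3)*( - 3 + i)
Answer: b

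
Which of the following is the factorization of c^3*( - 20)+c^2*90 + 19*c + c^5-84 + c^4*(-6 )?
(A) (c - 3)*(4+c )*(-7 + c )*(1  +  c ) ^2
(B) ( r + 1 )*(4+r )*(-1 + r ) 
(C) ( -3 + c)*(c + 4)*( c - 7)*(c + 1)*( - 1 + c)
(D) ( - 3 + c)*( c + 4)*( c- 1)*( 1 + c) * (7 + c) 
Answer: C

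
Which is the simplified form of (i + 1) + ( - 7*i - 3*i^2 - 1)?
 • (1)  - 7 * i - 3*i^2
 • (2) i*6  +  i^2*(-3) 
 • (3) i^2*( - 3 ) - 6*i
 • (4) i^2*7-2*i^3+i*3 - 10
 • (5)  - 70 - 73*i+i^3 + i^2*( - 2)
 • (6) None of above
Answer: 3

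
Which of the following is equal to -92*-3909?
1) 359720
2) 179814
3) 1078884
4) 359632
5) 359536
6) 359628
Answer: 6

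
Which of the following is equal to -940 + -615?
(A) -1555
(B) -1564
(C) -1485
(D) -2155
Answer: A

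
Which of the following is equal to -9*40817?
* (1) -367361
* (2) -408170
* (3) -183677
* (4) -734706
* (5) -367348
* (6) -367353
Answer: 6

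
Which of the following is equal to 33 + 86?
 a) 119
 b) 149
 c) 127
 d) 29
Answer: a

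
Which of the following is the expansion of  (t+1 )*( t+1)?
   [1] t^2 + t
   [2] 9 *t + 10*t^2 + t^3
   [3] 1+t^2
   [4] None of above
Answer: 4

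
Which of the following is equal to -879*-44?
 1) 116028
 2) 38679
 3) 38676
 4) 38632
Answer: 3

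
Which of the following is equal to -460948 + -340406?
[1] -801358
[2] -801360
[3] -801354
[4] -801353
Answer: 3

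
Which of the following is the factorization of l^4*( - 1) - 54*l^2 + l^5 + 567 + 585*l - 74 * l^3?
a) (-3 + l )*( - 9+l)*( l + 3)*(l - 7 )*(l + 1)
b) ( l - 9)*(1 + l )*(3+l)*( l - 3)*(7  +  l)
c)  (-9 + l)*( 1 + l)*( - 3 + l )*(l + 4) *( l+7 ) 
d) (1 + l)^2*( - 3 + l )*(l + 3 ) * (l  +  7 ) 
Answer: b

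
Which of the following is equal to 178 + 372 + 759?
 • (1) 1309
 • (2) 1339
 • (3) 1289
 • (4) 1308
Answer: 1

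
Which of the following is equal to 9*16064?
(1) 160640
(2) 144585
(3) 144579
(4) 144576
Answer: 4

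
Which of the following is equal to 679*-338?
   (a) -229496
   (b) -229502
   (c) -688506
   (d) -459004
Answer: b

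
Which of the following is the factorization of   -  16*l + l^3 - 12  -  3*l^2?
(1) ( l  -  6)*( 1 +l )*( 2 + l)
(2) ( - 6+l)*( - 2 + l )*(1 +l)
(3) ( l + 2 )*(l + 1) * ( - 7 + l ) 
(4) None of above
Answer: 1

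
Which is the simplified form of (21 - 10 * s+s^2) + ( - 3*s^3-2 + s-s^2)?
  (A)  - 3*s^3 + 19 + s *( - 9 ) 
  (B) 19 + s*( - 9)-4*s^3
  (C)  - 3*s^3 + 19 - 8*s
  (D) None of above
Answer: A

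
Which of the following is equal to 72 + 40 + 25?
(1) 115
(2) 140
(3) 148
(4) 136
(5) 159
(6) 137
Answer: 6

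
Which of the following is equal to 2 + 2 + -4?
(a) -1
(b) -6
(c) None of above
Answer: c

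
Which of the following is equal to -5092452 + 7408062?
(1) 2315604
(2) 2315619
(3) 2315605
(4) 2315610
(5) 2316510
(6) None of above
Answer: 4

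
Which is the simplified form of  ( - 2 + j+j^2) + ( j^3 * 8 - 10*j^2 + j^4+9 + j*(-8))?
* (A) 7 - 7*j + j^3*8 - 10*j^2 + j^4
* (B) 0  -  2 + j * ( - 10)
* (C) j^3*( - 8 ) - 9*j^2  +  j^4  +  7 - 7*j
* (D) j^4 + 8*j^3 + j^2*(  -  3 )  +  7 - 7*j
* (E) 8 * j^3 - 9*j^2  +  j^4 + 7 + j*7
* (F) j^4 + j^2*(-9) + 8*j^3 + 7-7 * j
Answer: F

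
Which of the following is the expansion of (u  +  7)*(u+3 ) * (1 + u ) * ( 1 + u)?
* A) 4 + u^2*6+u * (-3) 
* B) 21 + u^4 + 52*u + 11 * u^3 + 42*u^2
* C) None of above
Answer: C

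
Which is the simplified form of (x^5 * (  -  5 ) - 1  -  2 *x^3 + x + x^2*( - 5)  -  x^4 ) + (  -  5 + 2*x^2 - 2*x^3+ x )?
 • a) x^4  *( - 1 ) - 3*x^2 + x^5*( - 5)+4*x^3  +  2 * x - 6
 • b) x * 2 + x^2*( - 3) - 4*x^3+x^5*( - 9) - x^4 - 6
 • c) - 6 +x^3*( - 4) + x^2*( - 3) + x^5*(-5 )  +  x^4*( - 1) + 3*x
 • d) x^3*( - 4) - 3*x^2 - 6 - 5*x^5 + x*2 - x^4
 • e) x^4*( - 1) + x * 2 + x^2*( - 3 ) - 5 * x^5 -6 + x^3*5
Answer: d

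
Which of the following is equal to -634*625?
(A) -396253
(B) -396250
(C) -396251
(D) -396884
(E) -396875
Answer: B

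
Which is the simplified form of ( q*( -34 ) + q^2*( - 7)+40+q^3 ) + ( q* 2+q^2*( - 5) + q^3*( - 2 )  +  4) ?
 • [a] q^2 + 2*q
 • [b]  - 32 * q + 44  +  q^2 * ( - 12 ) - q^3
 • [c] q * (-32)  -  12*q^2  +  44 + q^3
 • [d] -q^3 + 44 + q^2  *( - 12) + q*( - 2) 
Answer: b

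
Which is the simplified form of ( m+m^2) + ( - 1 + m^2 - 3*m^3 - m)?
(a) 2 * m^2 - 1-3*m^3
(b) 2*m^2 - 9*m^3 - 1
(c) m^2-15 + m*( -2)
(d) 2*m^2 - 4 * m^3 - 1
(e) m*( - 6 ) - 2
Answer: a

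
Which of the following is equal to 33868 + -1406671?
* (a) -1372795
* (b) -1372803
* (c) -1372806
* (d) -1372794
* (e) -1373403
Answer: b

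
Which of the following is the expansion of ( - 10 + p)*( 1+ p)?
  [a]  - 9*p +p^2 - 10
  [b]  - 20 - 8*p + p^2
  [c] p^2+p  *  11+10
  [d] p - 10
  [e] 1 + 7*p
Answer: a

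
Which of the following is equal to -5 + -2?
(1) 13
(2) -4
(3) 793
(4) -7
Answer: 4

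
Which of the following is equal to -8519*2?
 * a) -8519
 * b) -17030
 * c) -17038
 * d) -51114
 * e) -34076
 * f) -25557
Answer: c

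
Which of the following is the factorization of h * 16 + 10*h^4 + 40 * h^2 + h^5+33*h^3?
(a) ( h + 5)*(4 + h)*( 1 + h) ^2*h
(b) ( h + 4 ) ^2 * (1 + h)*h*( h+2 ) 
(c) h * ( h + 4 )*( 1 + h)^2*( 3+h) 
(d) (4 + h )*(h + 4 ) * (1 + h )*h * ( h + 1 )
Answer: d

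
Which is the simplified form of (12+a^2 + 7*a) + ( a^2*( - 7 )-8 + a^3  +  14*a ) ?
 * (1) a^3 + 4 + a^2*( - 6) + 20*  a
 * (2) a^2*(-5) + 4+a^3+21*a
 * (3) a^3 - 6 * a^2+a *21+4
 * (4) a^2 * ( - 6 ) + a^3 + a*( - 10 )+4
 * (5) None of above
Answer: 3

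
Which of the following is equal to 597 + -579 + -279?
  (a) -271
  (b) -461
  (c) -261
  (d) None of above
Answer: c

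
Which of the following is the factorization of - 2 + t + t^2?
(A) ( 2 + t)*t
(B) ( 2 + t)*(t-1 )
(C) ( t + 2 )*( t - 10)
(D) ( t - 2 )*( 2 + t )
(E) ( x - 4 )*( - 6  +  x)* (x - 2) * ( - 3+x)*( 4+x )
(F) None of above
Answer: B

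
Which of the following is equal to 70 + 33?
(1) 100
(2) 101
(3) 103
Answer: 3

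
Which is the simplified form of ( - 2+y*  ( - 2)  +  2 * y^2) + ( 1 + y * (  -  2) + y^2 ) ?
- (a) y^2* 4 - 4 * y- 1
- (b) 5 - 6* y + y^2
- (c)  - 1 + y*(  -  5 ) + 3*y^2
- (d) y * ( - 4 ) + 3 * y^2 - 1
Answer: d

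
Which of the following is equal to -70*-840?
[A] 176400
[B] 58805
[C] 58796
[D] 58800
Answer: D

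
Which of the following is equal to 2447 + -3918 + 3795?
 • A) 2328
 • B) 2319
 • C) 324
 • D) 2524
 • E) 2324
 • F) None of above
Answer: E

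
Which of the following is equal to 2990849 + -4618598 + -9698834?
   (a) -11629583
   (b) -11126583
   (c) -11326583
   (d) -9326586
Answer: c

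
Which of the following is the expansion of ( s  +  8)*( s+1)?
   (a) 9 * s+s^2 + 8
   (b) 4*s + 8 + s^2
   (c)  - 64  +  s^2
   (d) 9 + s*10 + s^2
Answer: a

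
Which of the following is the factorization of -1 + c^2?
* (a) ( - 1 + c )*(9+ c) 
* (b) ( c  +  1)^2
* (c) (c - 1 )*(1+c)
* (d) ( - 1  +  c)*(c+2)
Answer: c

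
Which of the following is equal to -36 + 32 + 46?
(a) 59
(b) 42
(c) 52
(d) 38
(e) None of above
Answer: b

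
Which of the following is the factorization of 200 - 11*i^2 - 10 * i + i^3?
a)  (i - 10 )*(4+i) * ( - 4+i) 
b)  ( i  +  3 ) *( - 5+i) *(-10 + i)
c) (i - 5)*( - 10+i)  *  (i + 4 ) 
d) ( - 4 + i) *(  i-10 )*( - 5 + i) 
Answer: c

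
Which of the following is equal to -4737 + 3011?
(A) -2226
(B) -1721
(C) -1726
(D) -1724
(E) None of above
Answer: C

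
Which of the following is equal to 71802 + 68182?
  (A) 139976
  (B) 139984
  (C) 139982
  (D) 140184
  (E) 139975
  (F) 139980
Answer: B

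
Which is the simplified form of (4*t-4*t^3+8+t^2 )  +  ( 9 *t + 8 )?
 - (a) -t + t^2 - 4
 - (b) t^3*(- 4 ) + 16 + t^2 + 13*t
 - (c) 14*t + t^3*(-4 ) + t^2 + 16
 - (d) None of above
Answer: b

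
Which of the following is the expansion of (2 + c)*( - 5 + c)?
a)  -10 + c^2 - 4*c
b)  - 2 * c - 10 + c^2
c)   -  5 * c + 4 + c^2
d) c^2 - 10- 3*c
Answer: d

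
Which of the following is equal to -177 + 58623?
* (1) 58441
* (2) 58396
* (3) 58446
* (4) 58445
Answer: 3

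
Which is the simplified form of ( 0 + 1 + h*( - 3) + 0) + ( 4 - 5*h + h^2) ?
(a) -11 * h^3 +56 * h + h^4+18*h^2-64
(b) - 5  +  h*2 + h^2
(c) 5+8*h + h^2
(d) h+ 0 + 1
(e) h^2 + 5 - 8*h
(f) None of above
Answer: e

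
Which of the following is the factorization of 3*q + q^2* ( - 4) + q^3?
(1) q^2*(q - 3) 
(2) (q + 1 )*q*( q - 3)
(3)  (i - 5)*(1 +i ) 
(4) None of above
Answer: 4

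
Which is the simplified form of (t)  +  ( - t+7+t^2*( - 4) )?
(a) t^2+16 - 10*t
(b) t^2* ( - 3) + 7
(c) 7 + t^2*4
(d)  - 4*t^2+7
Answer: d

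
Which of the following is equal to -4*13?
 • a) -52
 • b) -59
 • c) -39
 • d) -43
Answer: a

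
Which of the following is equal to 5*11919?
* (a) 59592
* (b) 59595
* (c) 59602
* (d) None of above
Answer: b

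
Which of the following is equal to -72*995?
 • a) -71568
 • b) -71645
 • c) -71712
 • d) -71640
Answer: d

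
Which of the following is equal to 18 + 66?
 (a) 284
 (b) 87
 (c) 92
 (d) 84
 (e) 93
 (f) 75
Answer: d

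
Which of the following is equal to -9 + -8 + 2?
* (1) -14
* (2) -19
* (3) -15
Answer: 3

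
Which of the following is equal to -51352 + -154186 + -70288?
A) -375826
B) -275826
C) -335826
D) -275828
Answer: B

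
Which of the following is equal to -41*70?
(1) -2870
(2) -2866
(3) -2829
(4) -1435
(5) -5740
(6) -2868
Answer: 1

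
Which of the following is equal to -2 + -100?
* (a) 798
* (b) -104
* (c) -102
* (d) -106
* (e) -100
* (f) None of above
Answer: c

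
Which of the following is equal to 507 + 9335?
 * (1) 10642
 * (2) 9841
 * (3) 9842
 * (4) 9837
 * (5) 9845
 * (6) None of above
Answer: 3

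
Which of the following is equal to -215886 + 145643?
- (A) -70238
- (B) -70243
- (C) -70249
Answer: B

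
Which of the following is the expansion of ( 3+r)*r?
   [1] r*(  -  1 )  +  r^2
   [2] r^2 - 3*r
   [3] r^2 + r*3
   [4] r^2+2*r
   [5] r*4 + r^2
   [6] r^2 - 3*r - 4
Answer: 3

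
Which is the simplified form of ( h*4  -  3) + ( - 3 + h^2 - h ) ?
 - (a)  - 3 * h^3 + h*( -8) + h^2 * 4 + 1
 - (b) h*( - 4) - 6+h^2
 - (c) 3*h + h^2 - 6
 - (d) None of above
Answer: c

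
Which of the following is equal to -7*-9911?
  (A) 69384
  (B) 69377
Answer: B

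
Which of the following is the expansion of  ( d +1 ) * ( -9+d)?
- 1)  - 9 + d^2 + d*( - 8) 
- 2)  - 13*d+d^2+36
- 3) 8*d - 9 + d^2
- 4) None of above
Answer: 1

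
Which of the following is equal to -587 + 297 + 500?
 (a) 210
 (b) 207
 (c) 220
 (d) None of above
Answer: a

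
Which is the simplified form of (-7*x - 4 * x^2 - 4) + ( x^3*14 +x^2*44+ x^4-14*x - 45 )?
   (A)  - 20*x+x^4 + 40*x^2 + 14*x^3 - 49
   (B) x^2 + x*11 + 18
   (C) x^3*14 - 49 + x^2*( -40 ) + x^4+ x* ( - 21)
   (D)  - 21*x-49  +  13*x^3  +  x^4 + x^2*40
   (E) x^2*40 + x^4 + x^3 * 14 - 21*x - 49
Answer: E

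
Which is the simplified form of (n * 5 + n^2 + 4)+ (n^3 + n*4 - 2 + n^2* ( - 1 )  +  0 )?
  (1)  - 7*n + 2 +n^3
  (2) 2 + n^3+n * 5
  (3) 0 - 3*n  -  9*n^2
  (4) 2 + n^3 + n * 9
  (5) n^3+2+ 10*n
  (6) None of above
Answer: 4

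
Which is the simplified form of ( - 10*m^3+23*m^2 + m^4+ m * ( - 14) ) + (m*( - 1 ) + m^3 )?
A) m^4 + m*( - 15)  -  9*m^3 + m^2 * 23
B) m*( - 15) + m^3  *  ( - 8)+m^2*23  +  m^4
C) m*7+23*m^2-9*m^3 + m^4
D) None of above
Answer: A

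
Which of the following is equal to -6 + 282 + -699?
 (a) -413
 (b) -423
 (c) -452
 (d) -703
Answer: b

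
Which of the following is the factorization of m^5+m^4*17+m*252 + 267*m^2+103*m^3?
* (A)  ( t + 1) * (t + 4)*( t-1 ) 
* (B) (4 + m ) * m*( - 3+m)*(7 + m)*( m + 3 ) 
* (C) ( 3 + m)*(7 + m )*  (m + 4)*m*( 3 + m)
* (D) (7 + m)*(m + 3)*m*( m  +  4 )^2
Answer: C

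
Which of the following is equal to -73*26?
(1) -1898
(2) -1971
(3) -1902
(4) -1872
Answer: 1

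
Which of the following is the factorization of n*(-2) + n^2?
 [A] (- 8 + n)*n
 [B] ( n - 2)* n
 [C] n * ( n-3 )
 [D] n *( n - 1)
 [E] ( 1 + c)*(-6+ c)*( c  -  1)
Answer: B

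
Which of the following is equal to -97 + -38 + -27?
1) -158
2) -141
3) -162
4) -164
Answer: 3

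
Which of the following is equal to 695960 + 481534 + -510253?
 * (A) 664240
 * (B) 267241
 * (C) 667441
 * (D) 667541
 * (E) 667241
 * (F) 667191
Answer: E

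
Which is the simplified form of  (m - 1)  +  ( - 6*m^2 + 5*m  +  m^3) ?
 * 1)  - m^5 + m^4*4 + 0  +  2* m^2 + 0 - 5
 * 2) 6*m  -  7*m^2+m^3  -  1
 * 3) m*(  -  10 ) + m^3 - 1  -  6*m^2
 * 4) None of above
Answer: 4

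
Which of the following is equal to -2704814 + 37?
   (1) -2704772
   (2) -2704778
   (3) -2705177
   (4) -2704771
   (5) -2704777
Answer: 5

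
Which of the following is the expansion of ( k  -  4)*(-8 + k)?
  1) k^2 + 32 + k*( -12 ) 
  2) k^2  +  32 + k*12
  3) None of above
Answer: 1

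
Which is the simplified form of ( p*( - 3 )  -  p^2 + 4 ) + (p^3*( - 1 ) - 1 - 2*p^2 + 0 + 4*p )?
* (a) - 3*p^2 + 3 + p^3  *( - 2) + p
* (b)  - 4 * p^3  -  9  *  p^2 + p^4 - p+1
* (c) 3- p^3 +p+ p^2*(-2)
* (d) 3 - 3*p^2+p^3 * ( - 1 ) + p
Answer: d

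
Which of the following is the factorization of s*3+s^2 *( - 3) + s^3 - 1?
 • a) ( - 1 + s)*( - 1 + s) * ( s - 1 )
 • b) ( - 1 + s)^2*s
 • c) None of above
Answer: a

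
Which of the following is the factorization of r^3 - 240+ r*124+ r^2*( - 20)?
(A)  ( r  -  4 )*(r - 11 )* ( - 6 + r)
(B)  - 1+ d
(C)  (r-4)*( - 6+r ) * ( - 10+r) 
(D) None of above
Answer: C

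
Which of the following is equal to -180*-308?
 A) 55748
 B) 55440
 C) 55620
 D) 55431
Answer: B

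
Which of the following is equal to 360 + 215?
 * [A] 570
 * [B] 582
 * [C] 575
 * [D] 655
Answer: C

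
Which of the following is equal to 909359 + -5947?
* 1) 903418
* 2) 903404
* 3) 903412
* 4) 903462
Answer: 3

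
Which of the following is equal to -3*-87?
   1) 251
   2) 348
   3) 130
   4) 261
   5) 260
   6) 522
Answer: 4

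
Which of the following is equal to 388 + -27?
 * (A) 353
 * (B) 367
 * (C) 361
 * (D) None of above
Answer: C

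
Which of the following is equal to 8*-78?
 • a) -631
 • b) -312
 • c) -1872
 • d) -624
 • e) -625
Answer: d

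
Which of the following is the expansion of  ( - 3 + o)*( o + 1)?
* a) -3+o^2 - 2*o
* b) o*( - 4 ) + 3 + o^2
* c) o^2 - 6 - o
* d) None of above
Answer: a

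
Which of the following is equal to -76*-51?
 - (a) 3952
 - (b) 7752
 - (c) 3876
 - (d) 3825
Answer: c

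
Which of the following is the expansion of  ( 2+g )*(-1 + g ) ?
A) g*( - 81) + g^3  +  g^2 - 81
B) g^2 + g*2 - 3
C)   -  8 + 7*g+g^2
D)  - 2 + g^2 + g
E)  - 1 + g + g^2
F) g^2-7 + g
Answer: D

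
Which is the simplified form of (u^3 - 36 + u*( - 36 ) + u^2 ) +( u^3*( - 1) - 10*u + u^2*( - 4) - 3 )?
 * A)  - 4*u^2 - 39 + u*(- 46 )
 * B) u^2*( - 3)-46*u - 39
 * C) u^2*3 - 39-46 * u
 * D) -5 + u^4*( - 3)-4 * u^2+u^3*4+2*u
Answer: B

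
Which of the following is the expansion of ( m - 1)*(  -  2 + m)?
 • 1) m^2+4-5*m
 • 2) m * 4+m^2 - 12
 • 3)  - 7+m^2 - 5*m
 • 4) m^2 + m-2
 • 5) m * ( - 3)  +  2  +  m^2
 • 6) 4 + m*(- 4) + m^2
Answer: 5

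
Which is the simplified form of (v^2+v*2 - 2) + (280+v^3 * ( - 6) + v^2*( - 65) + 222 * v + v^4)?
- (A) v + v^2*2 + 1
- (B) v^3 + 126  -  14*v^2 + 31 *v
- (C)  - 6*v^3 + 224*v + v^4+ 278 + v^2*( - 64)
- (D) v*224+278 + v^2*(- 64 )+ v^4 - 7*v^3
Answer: C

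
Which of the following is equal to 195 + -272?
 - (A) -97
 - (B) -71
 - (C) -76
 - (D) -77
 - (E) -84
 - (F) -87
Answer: D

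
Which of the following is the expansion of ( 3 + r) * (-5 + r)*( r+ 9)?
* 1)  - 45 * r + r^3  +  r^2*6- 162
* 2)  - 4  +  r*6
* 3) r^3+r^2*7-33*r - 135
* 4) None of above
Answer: 3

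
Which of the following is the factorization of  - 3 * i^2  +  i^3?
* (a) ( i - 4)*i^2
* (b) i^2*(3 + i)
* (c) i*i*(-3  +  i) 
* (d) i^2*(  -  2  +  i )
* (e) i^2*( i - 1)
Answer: c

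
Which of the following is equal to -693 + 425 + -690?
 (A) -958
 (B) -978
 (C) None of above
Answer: A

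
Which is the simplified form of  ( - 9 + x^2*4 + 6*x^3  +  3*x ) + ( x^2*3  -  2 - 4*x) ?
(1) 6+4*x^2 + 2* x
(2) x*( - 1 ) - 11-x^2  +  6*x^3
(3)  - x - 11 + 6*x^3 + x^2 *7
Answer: 3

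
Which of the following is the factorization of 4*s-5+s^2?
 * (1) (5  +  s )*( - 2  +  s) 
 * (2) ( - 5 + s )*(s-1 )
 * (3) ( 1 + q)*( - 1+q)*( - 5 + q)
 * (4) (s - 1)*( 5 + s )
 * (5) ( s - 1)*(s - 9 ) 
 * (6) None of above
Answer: 4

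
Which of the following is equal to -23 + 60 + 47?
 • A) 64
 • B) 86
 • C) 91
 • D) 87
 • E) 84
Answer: E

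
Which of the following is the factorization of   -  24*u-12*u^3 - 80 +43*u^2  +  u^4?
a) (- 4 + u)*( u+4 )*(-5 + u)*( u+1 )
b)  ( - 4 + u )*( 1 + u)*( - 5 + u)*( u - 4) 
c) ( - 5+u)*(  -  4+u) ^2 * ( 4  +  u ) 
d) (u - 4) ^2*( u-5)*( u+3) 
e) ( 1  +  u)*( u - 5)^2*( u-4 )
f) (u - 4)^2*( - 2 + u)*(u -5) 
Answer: b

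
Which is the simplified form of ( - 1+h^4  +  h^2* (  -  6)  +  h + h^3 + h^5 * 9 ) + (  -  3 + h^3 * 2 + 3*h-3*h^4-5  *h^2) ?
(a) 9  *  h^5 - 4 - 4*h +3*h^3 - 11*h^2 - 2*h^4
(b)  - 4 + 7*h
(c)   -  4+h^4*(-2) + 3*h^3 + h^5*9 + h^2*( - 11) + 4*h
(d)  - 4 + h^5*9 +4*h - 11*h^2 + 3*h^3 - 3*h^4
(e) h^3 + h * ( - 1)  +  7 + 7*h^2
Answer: c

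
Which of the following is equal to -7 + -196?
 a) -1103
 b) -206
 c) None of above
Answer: c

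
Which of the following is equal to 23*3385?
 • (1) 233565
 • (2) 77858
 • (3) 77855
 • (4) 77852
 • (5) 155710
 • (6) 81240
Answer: 3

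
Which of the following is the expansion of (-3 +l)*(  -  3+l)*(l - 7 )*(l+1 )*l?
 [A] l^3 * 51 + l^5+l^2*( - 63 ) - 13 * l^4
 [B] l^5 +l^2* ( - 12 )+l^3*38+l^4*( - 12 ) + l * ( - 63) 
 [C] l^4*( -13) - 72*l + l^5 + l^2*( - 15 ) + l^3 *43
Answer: B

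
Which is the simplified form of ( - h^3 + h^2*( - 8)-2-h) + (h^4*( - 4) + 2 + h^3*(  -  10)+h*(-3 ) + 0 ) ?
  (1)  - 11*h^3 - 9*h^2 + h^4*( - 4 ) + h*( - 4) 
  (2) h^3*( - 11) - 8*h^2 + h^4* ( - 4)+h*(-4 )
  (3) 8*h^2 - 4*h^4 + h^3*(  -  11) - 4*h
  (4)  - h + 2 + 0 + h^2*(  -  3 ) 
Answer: 2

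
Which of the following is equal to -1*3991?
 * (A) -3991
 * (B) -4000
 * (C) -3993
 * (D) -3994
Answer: A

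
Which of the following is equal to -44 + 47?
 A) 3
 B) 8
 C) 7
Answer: A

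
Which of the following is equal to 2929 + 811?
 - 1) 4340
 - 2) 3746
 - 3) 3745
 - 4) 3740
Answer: 4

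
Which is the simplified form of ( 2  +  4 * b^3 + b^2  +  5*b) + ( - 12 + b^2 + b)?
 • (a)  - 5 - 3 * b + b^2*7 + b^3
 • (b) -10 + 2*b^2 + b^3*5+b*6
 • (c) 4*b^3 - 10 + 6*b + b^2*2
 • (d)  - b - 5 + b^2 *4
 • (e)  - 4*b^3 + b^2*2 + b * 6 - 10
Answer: c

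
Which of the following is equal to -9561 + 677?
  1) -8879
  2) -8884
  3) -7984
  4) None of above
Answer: 2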